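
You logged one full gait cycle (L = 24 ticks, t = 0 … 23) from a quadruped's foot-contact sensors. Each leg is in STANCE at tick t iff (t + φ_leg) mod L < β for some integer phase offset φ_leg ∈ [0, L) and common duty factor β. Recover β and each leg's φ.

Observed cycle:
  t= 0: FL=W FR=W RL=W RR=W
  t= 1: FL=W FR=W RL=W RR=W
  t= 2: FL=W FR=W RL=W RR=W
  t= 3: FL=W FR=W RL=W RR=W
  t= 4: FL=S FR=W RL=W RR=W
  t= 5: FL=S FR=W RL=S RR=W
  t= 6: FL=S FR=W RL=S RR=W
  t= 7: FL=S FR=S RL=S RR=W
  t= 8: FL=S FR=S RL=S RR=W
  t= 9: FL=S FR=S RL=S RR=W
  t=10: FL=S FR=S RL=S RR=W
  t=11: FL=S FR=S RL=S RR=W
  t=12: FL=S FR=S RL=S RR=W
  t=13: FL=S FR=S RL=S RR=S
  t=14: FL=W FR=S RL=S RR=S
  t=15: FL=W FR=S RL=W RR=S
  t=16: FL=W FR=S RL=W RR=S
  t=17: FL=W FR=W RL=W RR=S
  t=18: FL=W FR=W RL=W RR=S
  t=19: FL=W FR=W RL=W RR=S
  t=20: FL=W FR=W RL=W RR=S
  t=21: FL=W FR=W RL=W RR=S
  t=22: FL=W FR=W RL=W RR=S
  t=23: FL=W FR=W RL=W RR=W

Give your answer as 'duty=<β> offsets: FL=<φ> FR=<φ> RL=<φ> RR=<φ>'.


duty β = stance ticks per leg = 10
FL: stance ticks = 10; W→S at t=4 → φ=20
FR: stance ticks = 10; W→S at t=7 → φ=17
RL: stance ticks = 10; W→S at t=5 → φ=19
RR: stance ticks = 10; W→S at t=13 → φ=11

duty=10 offsets: FL=20 FR=17 RL=19 RR=11


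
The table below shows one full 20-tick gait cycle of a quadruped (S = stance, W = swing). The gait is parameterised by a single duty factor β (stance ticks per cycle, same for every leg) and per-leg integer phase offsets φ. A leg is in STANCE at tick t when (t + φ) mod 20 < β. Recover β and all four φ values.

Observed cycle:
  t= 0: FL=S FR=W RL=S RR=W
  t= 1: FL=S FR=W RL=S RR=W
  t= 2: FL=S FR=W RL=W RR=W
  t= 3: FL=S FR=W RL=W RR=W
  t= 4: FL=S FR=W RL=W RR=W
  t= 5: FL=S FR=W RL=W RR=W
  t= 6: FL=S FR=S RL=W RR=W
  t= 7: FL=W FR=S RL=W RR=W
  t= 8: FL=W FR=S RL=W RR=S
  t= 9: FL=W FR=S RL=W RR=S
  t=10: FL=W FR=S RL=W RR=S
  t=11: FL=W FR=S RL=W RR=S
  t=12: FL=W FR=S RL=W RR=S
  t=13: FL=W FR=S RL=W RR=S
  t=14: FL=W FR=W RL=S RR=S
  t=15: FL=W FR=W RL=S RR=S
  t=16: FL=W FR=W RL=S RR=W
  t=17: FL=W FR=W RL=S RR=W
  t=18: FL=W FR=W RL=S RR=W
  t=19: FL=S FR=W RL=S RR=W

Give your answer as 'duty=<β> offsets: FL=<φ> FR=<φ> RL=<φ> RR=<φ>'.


duty=8 offsets: FL=1 FR=14 RL=6 RR=12

duty β = stance ticks per leg = 8
FL: stance ticks = 8; W→S at t=19 → φ=1
FR: stance ticks = 8; W→S at t=6 → φ=14
RL: stance ticks = 8; W→S at t=14 → φ=6
RR: stance ticks = 8; W→S at t=8 → φ=12


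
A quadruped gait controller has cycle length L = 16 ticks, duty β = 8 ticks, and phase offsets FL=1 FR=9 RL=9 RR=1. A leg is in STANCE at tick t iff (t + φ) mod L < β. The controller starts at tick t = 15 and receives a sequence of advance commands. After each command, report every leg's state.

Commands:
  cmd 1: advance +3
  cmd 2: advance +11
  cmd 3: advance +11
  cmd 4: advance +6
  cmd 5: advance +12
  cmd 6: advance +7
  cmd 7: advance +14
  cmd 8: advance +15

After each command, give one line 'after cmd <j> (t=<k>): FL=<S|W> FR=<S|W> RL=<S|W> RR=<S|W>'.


start t=15: FL=S FR=W RL=W RR=S
cmd 1: advance +3 → t=18, phase=(3,11,11,3) → FL=S FR=W RL=W RR=S
cmd 2: advance +11 → t=29, phase=(14,6,6,14) → FL=W FR=S RL=S RR=W
cmd 3: advance +11 → t=40, phase=(9,1,1,9) → FL=W FR=S RL=S RR=W
cmd 4: advance +6 → t=46, phase=(15,7,7,15) → FL=W FR=S RL=S RR=W
cmd 5: advance +12 → t=58, phase=(11,3,3,11) → FL=W FR=S RL=S RR=W
cmd 6: advance +7 → t=65, phase=(2,10,10,2) → FL=S FR=W RL=W RR=S
cmd 7: advance +14 → t=79, phase=(0,8,8,0) → FL=S FR=W RL=W RR=S
cmd 8: advance +15 → t=94, phase=(15,7,7,15) → FL=W FR=S RL=S RR=W

after cmd 1 (t=18): FL=S FR=W RL=W RR=S
after cmd 2 (t=29): FL=W FR=S RL=S RR=W
after cmd 3 (t=40): FL=W FR=S RL=S RR=W
after cmd 4 (t=46): FL=W FR=S RL=S RR=W
after cmd 5 (t=58): FL=W FR=S RL=S RR=W
after cmd 6 (t=65): FL=S FR=W RL=W RR=S
after cmd 7 (t=79): FL=S FR=W RL=W RR=S
after cmd 8 (t=94): FL=W FR=S RL=S RR=W


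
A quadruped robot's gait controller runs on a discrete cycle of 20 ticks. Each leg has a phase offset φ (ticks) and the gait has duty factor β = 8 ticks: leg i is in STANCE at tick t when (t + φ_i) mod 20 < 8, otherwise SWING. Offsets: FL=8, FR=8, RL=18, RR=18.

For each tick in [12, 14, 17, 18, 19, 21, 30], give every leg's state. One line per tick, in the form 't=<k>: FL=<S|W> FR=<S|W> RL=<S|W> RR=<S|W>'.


t=12: FL=S FR=S RL=W RR=W
t=14: FL=S FR=S RL=W RR=W
t=17: FL=S FR=S RL=W RR=W
t=18: FL=S FR=S RL=W RR=W
t=19: FL=S FR=S RL=W RR=W
t=21: FL=W FR=W RL=W RR=W
t=30: FL=W FR=W RL=W RR=W

t=12: phase=(0,0,10,10) vs β=8 → FL=S FR=S RL=W RR=W
t=14: phase=(2,2,12,12) vs β=8 → FL=S FR=S RL=W RR=W
t=17: phase=(5,5,15,15) vs β=8 → FL=S FR=S RL=W RR=W
t=18: phase=(6,6,16,16) vs β=8 → FL=S FR=S RL=W RR=W
t=19: phase=(7,7,17,17) vs β=8 → FL=S FR=S RL=W RR=W
t=21: phase=(9,9,19,19) vs β=8 → FL=W FR=W RL=W RR=W
t=30: phase=(18,18,8,8) vs β=8 → FL=W FR=W RL=W RR=W


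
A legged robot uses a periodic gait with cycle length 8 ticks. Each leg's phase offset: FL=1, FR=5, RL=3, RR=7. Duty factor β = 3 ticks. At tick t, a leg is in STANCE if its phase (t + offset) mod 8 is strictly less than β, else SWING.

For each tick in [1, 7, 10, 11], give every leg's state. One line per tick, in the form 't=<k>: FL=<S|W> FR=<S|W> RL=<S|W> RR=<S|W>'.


t=1: FL=S FR=W RL=W RR=S
t=7: FL=S FR=W RL=S RR=W
t=10: FL=W FR=W RL=W RR=S
t=11: FL=W FR=S RL=W RR=S

t=1: phase=(2,6,4,0) vs β=3 → FL=S FR=W RL=W RR=S
t=7: phase=(0,4,2,6) vs β=3 → FL=S FR=W RL=S RR=W
t=10: phase=(3,7,5,1) vs β=3 → FL=W FR=W RL=W RR=S
t=11: phase=(4,0,6,2) vs β=3 → FL=W FR=S RL=W RR=S


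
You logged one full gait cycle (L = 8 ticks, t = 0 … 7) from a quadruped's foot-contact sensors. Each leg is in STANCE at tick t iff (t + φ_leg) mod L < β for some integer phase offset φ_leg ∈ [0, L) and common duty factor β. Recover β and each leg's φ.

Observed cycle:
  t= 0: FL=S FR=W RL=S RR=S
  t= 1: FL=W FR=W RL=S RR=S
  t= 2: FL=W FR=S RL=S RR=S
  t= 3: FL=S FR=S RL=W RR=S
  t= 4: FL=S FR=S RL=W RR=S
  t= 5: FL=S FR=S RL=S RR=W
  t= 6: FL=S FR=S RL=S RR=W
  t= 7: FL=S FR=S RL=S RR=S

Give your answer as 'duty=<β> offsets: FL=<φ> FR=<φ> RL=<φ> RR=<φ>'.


duty β = stance ticks per leg = 6
FL: stance ticks = 6; W→S at t=3 → φ=5
FR: stance ticks = 6; W→S at t=2 → φ=6
RL: stance ticks = 6; W→S at t=5 → φ=3
RR: stance ticks = 6; W→S at t=7 → φ=1

duty=6 offsets: FL=5 FR=6 RL=3 RR=1


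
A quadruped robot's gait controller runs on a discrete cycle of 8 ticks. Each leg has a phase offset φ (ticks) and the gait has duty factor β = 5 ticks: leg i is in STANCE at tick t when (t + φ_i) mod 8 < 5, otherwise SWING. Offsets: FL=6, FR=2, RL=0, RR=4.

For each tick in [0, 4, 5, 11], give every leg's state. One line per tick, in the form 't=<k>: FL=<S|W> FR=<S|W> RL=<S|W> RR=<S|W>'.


t=0: FL=W FR=S RL=S RR=S
t=4: FL=S FR=W RL=S RR=S
t=5: FL=S FR=W RL=W RR=S
t=11: FL=S FR=W RL=S RR=W

t=0: phase=(6,2,0,4) vs β=5 → FL=W FR=S RL=S RR=S
t=4: phase=(2,6,4,0) vs β=5 → FL=S FR=W RL=S RR=S
t=5: phase=(3,7,5,1) vs β=5 → FL=S FR=W RL=W RR=S
t=11: phase=(1,5,3,7) vs β=5 → FL=S FR=W RL=S RR=W


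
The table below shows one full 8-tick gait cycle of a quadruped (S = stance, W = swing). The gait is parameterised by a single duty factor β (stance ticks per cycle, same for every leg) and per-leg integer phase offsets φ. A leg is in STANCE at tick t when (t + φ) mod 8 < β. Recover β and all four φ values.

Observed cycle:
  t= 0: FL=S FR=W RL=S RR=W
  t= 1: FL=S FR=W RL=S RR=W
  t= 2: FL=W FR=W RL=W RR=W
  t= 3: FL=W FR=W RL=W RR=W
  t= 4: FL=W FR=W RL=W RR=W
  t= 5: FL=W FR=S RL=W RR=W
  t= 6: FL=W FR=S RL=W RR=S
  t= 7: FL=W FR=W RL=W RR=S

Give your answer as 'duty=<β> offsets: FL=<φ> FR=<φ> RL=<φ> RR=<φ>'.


duty=2 offsets: FL=0 FR=3 RL=0 RR=2

duty β = stance ticks per leg = 2
FL: stance ticks = 2; W→S at t=0 → φ=0
FR: stance ticks = 2; W→S at t=5 → φ=3
RL: stance ticks = 2; W→S at t=0 → φ=0
RR: stance ticks = 2; W→S at t=6 → φ=2


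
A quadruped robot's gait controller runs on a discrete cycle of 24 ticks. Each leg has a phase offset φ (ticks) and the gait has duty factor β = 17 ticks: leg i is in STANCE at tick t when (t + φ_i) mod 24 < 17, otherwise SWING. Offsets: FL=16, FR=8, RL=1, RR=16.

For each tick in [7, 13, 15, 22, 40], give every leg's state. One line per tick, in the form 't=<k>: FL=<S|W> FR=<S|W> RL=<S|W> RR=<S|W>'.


t=7: FL=W FR=S RL=S RR=W
t=13: FL=S FR=W RL=S RR=S
t=15: FL=S FR=W RL=S RR=S
t=22: FL=S FR=S RL=W RR=S
t=40: FL=S FR=S RL=W RR=S

t=7: phase=(23,15,8,23) vs β=17 → FL=W FR=S RL=S RR=W
t=13: phase=(5,21,14,5) vs β=17 → FL=S FR=W RL=S RR=S
t=15: phase=(7,23,16,7) vs β=17 → FL=S FR=W RL=S RR=S
t=22: phase=(14,6,23,14) vs β=17 → FL=S FR=S RL=W RR=S
t=40: phase=(8,0,17,8) vs β=17 → FL=S FR=S RL=W RR=S


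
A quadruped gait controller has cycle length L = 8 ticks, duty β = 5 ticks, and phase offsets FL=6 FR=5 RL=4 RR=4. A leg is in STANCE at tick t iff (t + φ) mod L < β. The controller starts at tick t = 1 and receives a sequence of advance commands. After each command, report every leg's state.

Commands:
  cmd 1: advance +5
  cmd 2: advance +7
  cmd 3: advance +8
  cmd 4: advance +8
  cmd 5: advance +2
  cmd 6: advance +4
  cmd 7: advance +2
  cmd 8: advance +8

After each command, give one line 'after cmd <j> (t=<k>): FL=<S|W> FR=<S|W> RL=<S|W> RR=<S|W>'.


after cmd 1 (t=6): FL=S FR=S RL=S RR=S
after cmd 2 (t=13): FL=S FR=S RL=S RR=S
after cmd 3 (t=21): FL=S FR=S RL=S RR=S
after cmd 4 (t=29): FL=S FR=S RL=S RR=S
after cmd 5 (t=31): FL=W FR=S RL=S RR=S
after cmd 6 (t=35): FL=S FR=S RL=W RR=W
after cmd 7 (t=37): FL=S FR=S RL=S RR=S
after cmd 8 (t=45): FL=S FR=S RL=S RR=S

start t=1: FL=W FR=W RL=W RR=W
cmd 1: advance +5 → t=6, phase=(4,3,2,2) → FL=S FR=S RL=S RR=S
cmd 2: advance +7 → t=13, phase=(3,2,1,1) → FL=S FR=S RL=S RR=S
cmd 3: advance +8 → t=21, phase=(3,2,1,1) → FL=S FR=S RL=S RR=S
cmd 4: advance +8 → t=29, phase=(3,2,1,1) → FL=S FR=S RL=S RR=S
cmd 5: advance +2 → t=31, phase=(5,4,3,3) → FL=W FR=S RL=S RR=S
cmd 6: advance +4 → t=35, phase=(1,0,7,7) → FL=S FR=S RL=W RR=W
cmd 7: advance +2 → t=37, phase=(3,2,1,1) → FL=S FR=S RL=S RR=S
cmd 8: advance +8 → t=45, phase=(3,2,1,1) → FL=S FR=S RL=S RR=S


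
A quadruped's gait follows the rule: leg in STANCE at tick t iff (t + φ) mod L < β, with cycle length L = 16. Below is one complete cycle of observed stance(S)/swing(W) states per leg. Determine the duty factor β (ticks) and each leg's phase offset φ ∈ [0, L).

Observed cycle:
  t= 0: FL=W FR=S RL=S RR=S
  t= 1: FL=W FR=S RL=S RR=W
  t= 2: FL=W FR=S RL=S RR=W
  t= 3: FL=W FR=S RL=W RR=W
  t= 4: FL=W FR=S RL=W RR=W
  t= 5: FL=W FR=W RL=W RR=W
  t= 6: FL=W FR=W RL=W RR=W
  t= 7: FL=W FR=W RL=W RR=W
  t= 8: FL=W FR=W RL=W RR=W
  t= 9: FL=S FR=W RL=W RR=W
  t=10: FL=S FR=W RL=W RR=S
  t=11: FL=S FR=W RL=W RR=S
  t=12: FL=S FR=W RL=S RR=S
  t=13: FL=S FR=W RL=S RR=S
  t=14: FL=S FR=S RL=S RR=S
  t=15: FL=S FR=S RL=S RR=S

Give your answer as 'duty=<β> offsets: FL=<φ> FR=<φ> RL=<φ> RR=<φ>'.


duty=7 offsets: FL=7 FR=2 RL=4 RR=6

duty β = stance ticks per leg = 7
FL: stance ticks = 7; W→S at t=9 → φ=7
FR: stance ticks = 7; W→S at t=14 → φ=2
RL: stance ticks = 7; W→S at t=12 → φ=4
RR: stance ticks = 7; W→S at t=10 → φ=6


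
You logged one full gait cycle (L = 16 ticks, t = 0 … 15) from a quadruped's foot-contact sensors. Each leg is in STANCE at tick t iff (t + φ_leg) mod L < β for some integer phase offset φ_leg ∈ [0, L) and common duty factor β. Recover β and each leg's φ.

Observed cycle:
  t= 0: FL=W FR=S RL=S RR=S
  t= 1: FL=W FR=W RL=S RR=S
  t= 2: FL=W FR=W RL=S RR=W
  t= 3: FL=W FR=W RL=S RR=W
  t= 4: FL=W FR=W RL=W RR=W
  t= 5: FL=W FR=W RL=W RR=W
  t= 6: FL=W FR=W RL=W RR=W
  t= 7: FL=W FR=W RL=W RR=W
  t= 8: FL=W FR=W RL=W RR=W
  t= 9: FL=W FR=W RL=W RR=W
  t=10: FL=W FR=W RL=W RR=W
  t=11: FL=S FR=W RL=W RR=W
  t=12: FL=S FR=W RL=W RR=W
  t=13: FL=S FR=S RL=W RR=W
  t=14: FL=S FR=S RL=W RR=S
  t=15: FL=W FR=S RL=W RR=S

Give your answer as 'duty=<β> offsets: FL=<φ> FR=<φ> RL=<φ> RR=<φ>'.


duty=4 offsets: FL=5 FR=3 RL=0 RR=2

duty β = stance ticks per leg = 4
FL: stance ticks = 4; W→S at t=11 → φ=5
FR: stance ticks = 4; W→S at t=13 → φ=3
RL: stance ticks = 4; W→S at t=0 → φ=0
RR: stance ticks = 4; W→S at t=14 → φ=2


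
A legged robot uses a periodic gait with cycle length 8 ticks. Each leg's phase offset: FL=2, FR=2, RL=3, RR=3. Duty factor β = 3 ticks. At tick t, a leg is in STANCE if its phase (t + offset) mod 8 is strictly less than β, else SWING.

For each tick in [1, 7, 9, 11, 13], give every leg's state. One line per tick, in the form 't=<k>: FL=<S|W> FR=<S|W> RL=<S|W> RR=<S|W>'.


t=1: FL=W FR=W RL=W RR=W
t=7: FL=S FR=S RL=S RR=S
t=9: FL=W FR=W RL=W RR=W
t=11: FL=W FR=W RL=W RR=W
t=13: FL=W FR=W RL=S RR=S

t=1: phase=(3,3,4,4) vs β=3 → FL=W FR=W RL=W RR=W
t=7: phase=(1,1,2,2) vs β=3 → FL=S FR=S RL=S RR=S
t=9: phase=(3,3,4,4) vs β=3 → FL=W FR=W RL=W RR=W
t=11: phase=(5,5,6,6) vs β=3 → FL=W FR=W RL=W RR=W
t=13: phase=(7,7,0,0) vs β=3 → FL=W FR=W RL=S RR=S


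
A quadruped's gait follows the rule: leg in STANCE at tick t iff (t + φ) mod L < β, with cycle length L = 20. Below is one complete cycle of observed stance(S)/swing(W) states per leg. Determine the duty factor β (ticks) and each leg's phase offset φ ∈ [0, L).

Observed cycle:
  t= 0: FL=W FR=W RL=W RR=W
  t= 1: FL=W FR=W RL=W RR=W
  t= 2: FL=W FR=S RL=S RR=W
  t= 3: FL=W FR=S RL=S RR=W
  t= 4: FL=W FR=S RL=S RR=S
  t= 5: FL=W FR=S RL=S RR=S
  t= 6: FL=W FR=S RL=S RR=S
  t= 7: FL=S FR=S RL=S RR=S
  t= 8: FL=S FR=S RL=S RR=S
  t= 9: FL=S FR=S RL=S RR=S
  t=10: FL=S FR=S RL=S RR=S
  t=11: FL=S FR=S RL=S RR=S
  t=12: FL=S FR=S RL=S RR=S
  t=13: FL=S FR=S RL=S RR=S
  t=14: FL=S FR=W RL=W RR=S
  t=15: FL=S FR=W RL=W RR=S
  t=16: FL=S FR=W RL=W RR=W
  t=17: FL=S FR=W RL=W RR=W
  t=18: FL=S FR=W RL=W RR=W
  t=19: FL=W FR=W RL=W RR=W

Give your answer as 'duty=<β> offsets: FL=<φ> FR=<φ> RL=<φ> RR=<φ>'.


duty=12 offsets: FL=13 FR=18 RL=18 RR=16

duty β = stance ticks per leg = 12
FL: stance ticks = 12; W→S at t=7 → φ=13
FR: stance ticks = 12; W→S at t=2 → φ=18
RL: stance ticks = 12; W→S at t=2 → φ=18
RR: stance ticks = 12; W→S at t=4 → φ=16


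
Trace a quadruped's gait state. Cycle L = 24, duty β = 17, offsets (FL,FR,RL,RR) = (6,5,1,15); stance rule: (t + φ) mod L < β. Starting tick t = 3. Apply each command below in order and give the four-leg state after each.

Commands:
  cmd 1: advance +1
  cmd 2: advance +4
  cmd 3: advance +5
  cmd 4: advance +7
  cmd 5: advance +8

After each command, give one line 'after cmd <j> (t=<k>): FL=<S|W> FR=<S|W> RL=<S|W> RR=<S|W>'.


start t=3: FL=S FR=S RL=S RR=W
cmd 1: advance +1 → t=4, phase=(10,9,5,19) → FL=S FR=S RL=S RR=W
cmd 2: advance +4 → t=8, phase=(14,13,9,23) → FL=S FR=S RL=S RR=W
cmd 3: advance +5 → t=13, phase=(19,18,14,4) → FL=W FR=W RL=S RR=S
cmd 4: advance +7 → t=20, phase=(2,1,21,11) → FL=S FR=S RL=W RR=S
cmd 5: advance +8 → t=28, phase=(10,9,5,19) → FL=S FR=S RL=S RR=W

after cmd 1 (t=4): FL=S FR=S RL=S RR=W
after cmd 2 (t=8): FL=S FR=S RL=S RR=W
after cmd 3 (t=13): FL=W FR=W RL=S RR=S
after cmd 4 (t=20): FL=S FR=S RL=W RR=S
after cmd 5 (t=28): FL=S FR=S RL=S RR=W


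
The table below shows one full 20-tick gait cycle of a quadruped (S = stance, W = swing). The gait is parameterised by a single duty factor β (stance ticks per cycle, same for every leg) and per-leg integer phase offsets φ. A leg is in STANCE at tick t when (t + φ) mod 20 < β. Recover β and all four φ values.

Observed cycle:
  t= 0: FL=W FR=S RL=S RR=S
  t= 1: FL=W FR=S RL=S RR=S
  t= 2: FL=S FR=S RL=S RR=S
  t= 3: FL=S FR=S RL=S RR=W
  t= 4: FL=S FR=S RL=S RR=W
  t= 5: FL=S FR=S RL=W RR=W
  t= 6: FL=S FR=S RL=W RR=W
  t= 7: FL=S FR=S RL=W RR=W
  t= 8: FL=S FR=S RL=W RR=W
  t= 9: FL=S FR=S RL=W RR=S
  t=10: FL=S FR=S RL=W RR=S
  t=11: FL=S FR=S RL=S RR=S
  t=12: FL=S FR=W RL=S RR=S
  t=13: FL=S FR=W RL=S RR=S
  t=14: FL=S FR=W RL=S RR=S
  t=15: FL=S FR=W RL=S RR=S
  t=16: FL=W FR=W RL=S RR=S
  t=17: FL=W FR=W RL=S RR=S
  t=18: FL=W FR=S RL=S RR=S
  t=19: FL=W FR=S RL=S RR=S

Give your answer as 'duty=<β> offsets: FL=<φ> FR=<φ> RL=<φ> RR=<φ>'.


duty=14 offsets: FL=18 FR=2 RL=9 RR=11

duty β = stance ticks per leg = 14
FL: stance ticks = 14; W→S at t=2 → φ=18
FR: stance ticks = 14; W→S at t=18 → φ=2
RL: stance ticks = 14; W→S at t=11 → φ=9
RR: stance ticks = 14; W→S at t=9 → φ=11


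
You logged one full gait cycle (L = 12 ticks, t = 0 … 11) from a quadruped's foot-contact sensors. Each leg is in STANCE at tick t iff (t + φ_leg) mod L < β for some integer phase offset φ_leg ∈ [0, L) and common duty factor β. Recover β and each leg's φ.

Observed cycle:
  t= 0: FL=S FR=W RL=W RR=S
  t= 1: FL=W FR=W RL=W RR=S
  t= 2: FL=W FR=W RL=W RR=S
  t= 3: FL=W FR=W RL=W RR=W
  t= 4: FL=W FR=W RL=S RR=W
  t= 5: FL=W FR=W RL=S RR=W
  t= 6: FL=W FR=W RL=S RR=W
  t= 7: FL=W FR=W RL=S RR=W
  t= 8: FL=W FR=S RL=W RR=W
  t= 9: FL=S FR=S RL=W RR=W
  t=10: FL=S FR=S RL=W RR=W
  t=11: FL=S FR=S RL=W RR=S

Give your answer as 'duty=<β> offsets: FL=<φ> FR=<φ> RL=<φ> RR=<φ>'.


duty=4 offsets: FL=3 FR=4 RL=8 RR=1

duty β = stance ticks per leg = 4
FL: stance ticks = 4; W→S at t=9 → φ=3
FR: stance ticks = 4; W→S at t=8 → φ=4
RL: stance ticks = 4; W→S at t=4 → φ=8
RR: stance ticks = 4; W→S at t=11 → φ=1


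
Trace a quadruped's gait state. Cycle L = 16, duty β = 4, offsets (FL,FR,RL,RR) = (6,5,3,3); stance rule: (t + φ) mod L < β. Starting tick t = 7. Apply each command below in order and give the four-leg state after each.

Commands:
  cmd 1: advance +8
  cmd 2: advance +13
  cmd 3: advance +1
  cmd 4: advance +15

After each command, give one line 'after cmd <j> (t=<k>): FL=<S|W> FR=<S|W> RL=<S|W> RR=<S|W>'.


start t=7: FL=W FR=W RL=W RR=W
cmd 1: advance +8 → t=15, phase=(5,4,2,2) → FL=W FR=W RL=S RR=S
cmd 2: advance +13 → t=28, phase=(2,1,15,15) → FL=S FR=S RL=W RR=W
cmd 3: advance +1 → t=29, phase=(3,2,0,0) → FL=S FR=S RL=S RR=S
cmd 4: advance +15 → t=44, phase=(2,1,15,15) → FL=S FR=S RL=W RR=W

after cmd 1 (t=15): FL=W FR=W RL=S RR=S
after cmd 2 (t=28): FL=S FR=S RL=W RR=W
after cmd 3 (t=29): FL=S FR=S RL=S RR=S
after cmd 4 (t=44): FL=S FR=S RL=W RR=W


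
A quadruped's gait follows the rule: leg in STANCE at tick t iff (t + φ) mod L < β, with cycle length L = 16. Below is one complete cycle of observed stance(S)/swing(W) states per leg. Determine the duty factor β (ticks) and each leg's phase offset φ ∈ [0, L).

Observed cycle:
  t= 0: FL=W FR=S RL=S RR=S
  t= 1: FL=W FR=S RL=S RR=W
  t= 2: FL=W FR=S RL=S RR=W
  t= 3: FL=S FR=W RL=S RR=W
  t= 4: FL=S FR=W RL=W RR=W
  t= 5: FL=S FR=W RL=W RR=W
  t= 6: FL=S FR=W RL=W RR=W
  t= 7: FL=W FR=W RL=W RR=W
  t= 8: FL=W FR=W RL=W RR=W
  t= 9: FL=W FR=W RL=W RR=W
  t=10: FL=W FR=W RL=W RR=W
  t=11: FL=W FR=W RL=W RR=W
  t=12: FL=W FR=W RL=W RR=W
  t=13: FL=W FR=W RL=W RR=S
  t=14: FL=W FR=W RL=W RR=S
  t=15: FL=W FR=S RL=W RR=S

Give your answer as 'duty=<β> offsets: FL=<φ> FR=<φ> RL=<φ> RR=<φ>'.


duty β = stance ticks per leg = 4
FL: stance ticks = 4; W→S at t=3 → φ=13
FR: stance ticks = 4; W→S at t=15 → φ=1
RL: stance ticks = 4; W→S at t=0 → φ=0
RR: stance ticks = 4; W→S at t=13 → φ=3

duty=4 offsets: FL=13 FR=1 RL=0 RR=3


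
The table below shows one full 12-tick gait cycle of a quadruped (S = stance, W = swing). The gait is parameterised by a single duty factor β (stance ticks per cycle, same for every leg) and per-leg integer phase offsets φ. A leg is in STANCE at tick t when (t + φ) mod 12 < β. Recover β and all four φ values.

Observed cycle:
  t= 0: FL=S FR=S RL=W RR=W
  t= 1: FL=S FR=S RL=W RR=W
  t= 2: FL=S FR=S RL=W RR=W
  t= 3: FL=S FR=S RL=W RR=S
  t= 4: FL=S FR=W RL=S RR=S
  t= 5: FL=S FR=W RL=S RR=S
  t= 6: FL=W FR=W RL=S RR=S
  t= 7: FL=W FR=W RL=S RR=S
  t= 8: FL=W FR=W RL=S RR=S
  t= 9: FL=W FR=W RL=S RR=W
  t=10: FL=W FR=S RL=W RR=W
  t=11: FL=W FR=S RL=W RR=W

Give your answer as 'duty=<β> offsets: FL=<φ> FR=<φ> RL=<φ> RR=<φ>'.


duty=6 offsets: FL=0 FR=2 RL=8 RR=9

duty β = stance ticks per leg = 6
FL: stance ticks = 6; W→S at t=0 → φ=0
FR: stance ticks = 6; W→S at t=10 → φ=2
RL: stance ticks = 6; W→S at t=4 → φ=8
RR: stance ticks = 6; W→S at t=3 → φ=9


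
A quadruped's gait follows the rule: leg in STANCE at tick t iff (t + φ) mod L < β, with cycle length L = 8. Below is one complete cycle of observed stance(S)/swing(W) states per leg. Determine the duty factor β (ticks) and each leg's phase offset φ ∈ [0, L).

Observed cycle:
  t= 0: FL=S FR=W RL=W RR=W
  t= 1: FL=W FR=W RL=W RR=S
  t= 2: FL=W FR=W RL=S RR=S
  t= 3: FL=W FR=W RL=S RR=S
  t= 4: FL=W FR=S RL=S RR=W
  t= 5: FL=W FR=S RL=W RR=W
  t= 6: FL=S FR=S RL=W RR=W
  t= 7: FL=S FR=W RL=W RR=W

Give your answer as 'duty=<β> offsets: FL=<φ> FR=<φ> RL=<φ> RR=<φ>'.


duty=3 offsets: FL=2 FR=4 RL=6 RR=7

duty β = stance ticks per leg = 3
FL: stance ticks = 3; W→S at t=6 → φ=2
FR: stance ticks = 3; W→S at t=4 → φ=4
RL: stance ticks = 3; W→S at t=2 → φ=6
RR: stance ticks = 3; W→S at t=1 → φ=7


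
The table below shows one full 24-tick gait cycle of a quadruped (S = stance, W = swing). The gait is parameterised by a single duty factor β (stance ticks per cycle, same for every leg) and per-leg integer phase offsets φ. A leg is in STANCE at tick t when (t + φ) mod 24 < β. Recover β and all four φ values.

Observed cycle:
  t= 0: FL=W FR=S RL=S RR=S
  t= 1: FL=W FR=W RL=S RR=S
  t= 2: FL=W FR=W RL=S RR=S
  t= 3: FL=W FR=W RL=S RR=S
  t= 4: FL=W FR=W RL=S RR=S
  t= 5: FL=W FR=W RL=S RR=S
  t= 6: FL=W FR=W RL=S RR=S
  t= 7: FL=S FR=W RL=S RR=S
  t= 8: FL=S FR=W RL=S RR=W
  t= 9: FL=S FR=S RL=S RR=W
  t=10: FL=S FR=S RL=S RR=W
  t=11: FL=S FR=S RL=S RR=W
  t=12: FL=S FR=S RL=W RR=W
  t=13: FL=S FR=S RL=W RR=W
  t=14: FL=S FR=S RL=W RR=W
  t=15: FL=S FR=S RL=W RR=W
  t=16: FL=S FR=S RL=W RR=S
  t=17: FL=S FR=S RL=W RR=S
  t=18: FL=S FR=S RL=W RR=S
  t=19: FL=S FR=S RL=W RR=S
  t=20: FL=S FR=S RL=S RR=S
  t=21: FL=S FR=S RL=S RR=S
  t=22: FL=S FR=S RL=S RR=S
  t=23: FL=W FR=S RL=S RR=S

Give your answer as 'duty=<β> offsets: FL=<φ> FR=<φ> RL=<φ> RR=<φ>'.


duty=16 offsets: FL=17 FR=15 RL=4 RR=8

duty β = stance ticks per leg = 16
FL: stance ticks = 16; W→S at t=7 → φ=17
FR: stance ticks = 16; W→S at t=9 → φ=15
RL: stance ticks = 16; W→S at t=20 → φ=4
RR: stance ticks = 16; W→S at t=16 → φ=8


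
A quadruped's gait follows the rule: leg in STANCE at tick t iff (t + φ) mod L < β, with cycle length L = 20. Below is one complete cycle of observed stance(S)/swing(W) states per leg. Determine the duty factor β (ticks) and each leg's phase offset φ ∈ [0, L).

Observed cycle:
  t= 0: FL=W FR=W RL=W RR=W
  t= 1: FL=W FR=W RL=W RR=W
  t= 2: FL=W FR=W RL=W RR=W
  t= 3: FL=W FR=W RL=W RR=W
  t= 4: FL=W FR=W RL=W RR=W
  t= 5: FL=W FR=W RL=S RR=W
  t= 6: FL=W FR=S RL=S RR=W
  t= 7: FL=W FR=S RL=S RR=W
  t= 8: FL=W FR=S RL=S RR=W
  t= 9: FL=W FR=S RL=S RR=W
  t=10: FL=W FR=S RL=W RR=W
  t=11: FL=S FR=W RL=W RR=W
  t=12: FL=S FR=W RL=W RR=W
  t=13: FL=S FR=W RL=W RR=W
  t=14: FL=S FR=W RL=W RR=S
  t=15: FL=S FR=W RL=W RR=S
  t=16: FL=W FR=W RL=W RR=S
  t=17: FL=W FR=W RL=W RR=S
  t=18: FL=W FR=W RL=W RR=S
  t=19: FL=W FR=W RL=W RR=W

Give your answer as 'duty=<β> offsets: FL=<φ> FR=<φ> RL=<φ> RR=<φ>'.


duty=5 offsets: FL=9 FR=14 RL=15 RR=6

duty β = stance ticks per leg = 5
FL: stance ticks = 5; W→S at t=11 → φ=9
FR: stance ticks = 5; W→S at t=6 → φ=14
RL: stance ticks = 5; W→S at t=5 → φ=15
RR: stance ticks = 5; W→S at t=14 → φ=6


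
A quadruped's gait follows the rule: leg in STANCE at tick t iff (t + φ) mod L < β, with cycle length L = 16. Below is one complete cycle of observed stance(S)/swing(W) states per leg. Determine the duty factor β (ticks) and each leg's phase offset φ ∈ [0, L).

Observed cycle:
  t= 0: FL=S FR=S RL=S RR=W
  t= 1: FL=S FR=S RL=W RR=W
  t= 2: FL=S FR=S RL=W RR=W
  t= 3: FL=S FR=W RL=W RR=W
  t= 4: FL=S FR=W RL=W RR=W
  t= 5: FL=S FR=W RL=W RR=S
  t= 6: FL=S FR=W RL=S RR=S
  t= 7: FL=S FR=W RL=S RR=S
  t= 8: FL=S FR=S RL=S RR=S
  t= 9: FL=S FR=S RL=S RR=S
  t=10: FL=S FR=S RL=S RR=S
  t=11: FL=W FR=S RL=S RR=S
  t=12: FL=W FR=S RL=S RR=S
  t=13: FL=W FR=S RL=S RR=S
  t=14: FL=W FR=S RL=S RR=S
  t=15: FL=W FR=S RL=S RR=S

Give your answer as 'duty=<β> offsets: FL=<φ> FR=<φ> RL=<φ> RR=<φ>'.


duty β = stance ticks per leg = 11
FL: stance ticks = 11; W→S at t=0 → φ=0
FR: stance ticks = 11; W→S at t=8 → φ=8
RL: stance ticks = 11; W→S at t=6 → φ=10
RR: stance ticks = 11; W→S at t=5 → φ=11

duty=11 offsets: FL=0 FR=8 RL=10 RR=11


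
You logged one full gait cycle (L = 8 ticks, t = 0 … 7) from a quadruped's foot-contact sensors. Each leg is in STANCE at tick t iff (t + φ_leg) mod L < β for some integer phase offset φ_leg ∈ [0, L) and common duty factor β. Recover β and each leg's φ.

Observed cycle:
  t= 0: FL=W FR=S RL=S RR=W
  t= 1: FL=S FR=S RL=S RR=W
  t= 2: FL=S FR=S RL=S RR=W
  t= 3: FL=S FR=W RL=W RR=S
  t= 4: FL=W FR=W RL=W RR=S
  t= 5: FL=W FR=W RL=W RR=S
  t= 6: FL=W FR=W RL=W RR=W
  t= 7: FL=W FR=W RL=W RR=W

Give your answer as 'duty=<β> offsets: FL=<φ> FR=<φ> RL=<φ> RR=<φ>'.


duty β = stance ticks per leg = 3
FL: stance ticks = 3; W→S at t=1 → φ=7
FR: stance ticks = 3; W→S at t=0 → φ=0
RL: stance ticks = 3; W→S at t=0 → φ=0
RR: stance ticks = 3; W→S at t=3 → φ=5

duty=3 offsets: FL=7 FR=0 RL=0 RR=5


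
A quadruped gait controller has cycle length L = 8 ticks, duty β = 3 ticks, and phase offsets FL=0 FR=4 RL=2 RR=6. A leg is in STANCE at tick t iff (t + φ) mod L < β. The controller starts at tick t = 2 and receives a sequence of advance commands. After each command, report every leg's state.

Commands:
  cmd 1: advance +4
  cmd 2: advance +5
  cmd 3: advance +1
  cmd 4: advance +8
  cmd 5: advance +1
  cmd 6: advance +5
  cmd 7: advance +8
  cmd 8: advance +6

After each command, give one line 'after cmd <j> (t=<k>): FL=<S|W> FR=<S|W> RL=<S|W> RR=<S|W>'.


after cmd 1 (t=6): FL=W FR=S RL=S RR=W
after cmd 2 (t=11): FL=W FR=W RL=W RR=S
after cmd 3 (t=12): FL=W FR=S RL=W RR=S
after cmd 4 (t=20): FL=W FR=S RL=W RR=S
after cmd 5 (t=21): FL=W FR=S RL=W RR=W
after cmd 6 (t=26): FL=S FR=W RL=W RR=S
after cmd 7 (t=34): FL=S FR=W RL=W RR=S
after cmd 8 (t=40): FL=S FR=W RL=S RR=W

start t=2: FL=S FR=W RL=W RR=S
cmd 1: advance +4 → t=6, phase=(6,2,0,4) → FL=W FR=S RL=S RR=W
cmd 2: advance +5 → t=11, phase=(3,7,5,1) → FL=W FR=W RL=W RR=S
cmd 3: advance +1 → t=12, phase=(4,0,6,2) → FL=W FR=S RL=W RR=S
cmd 4: advance +8 → t=20, phase=(4,0,6,2) → FL=W FR=S RL=W RR=S
cmd 5: advance +1 → t=21, phase=(5,1,7,3) → FL=W FR=S RL=W RR=W
cmd 6: advance +5 → t=26, phase=(2,6,4,0) → FL=S FR=W RL=W RR=S
cmd 7: advance +8 → t=34, phase=(2,6,4,0) → FL=S FR=W RL=W RR=S
cmd 8: advance +6 → t=40, phase=(0,4,2,6) → FL=S FR=W RL=S RR=W


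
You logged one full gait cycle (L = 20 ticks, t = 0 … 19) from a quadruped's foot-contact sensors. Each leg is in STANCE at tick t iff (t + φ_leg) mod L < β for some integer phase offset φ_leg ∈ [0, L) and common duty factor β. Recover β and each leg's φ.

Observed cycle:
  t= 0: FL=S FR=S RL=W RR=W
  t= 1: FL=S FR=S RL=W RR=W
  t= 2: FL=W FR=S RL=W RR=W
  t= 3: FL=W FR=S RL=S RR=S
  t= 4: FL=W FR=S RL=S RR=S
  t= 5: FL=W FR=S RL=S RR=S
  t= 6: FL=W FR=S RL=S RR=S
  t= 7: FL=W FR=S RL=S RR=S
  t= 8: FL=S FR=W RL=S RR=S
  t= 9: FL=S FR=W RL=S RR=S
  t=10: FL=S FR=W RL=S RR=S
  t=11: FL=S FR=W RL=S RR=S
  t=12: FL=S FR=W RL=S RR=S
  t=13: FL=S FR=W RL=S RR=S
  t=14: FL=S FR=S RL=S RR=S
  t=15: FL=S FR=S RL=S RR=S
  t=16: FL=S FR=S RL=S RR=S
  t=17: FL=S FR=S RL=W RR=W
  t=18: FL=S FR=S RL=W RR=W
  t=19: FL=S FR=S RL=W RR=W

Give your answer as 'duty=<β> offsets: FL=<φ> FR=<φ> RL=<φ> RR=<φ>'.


duty=14 offsets: FL=12 FR=6 RL=17 RR=17

duty β = stance ticks per leg = 14
FL: stance ticks = 14; W→S at t=8 → φ=12
FR: stance ticks = 14; W→S at t=14 → φ=6
RL: stance ticks = 14; W→S at t=3 → φ=17
RR: stance ticks = 14; W→S at t=3 → φ=17


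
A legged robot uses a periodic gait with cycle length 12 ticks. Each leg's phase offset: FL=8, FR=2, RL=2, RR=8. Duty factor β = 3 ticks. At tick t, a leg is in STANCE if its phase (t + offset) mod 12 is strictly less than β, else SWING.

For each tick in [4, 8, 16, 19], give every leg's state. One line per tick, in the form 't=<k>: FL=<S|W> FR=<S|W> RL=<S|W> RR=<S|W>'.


t=4: FL=S FR=W RL=W RR=S
t=8: FL=W FR=W RL=W RR=W
t=16: FL=S FR=W RL=W RR=S
t=19: FL=W FR=W RL=W RR=W

t=4: phase=(0,6,6,0) vs β=3 → FL=S FR=W RL=W RR=S
t=8: phase=(4,10,10,4) vs β=3 → FL=W FR=W RL=W RR=W
t=16: phase=(0,6,6,0) vs β=3 → FL=S FR=W RL=W RR=S
t=19: phase=(3,9,9,3) vs β=3 → FL=W FR=W RL=W RR=W


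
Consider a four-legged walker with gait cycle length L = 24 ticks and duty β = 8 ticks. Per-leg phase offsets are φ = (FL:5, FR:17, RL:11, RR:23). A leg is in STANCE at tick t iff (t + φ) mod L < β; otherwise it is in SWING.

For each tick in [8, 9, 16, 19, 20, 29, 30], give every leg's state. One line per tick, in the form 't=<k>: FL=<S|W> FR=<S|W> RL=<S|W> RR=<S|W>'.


t=8: phase=(13,1,19,7) vs β=8 → FL=W FR=S RL=W RR=S
t=9: phase=(14,2,20,8) vs β=8 → FL=W FR=S RL=W RR=W
t=16: phase=(21,9,3,15) vs β=8 → FL=W FR=W RL=S RR=W
t=19: phase=(0,12,6,18) vs β=8 → FL=S FR=W RL=S RR=W
t=20: phase=(1,13,7,19) vs β=8 → FL=S FR=W RL=S RR=W
t=29: phase=(10,22,16,4) vs β=8 → FL=W FR=W RL=W RR=S
t=30: phase=(11,23,17,5) vs β=8 → FL=W FR=W RL=W RR=S

t=8: FL=W FR=S RL=W RR=S
t=9: FL=W FR=S RL=W RR=W
t=16: FL=W FR=W RL=S RR=W
t=19: FL=S FR=W RL=S RR=W
t=20: FL=S FR=W RL=S RR=W
t=29: FL=W FR=W RL=W RR=S
t=30: FL=W FR=W RL=W RR=S


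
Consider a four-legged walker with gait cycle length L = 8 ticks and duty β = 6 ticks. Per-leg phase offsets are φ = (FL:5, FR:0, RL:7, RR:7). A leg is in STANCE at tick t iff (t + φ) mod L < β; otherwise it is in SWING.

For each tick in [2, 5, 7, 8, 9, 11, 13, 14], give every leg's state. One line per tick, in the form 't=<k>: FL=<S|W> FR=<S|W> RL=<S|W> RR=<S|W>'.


t=2: FL=W FR=S RL=S RR=S
t=5: FL=S FR=S RL=S RR=S
t=7: FL=S FR=W RL=W RR=W
t=8: FL=S FR=S RL=W RR=W
t=9: FL=W FR=S RL=S RR=S
t=11: FL=S FR=S RL=S RR=S
t=13: FL=S FR=S RL=S RR=S
t=14: FL=S FR=W RL=S RR=S

t=2: phase=(7,2,1,1) vs β=6 → FL=W FR=S RL=S RR=S
t=5: phase=(2,5,4,4) vs β=6 → FL=S FR=S RL=S RR=S
t=7: phase=(4,7,6,6) vs β=6 → FL=S FR=W RL=W RR=W
t=8: phase=(5,0,7,7) vs β=6 → FL=S FR=S RL=W RR=W
t=9: phase=(6,1,0,0) vs β=6 → FL=W FR=S RL=S RR=S
t=11: phase=(0,3,2,2) vs β=6 → FL=S FR=S RL=S RR=S
t=13: phase=(2,5,4,4) vs β=6 → FL=S FR=S RL=S RR=S
t=14: phase=(3,6,5,5) vs β=6 → FL=S FR=W RL=S RR=S


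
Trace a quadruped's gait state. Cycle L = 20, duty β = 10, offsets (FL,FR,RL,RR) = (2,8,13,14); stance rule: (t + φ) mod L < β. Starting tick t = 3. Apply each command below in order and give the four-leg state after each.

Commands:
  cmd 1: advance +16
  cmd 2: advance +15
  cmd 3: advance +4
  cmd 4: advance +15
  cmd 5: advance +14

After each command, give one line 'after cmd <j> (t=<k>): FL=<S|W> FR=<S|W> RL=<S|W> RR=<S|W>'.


start t=3: FL=S FR=W RL=W RR=W
cmd 1: advance +16 → t=19, phase=(1,7,12,13) → FL=S FR=S RL=W RR=W
cmd 2: advance +15 → t=34, phase=(16,2,7,8) → FL=W FR=S RL=S RR=S
cmd 3: advance +4 → t=38, phase=(0,6,11,12) → FL=S FR=S RL=W RR=W
cmd 4: advance +15 → t=53, phase=(15,1,6,7) → FL=W FR=S RL=S RR=S
cmd 5: advance +14 → t=67, phase=(9,15,0,1) → FL=S FR=W RL=S RR=S

after cmd 1 (t=19): FL=S FR=S RL=W RR=W
after cmd 2 (t=34): FL=W FR=S RL=S RR=S
after cmd 3 (t=38): FL=S FR=S RL=W RR=W
after cmd 4 (t=53): FL=W FR=S RL=S RR=S
after cmd 5 (t=67): FL=S FR=W RL=S RR=S


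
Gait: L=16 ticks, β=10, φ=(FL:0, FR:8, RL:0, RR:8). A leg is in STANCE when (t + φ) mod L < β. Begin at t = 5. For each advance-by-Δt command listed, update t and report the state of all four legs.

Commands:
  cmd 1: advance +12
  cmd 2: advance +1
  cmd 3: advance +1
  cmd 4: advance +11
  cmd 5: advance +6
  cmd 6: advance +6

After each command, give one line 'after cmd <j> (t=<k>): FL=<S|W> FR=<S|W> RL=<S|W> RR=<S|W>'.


start t=5: FL=S FR=W RL=S RR=W
cmd 1: advance +12 → t=17, phase=(1,9,1,9) → FL=S FR=S RL=S RR=S
cmd 2: advance +1 → t=18, phase=(2,10,2,10) → FL=S FR=W RL=S RR=W
cmd 3: advance +1 → t=19, phase=(3,11,3,11) → FL=S FR=W RL=S RR=W
cmd 4: advance +11 → t=30, phase=(14,6,14,6) → FL=W FR=S RL=W RR=S
cmd 5: advance +6 → t=36, phase=(4,12,4,12) → FL=S FR=W RL=S RR=W
cmd 6: advance +6 → t=42, phase=(10,2,10,2) → FL=W FR=S RL=W RR=S

after cmd 1 (t=17): FL=S FR=S RL=S RR=S
after cmd 2 (t=18): FL=S FR=W RL=S RR=W
after cmd 3 (t=19): FL=S FR=W RL=S RR=W
after cmd 4 (t=30): FL=W FR=S RL=W RR=S
after cmd 5 (t=36): FL=S FR=W RL=S RR=W
after cmd 6 (t=42): FL=W FR=S RL=W RR=S


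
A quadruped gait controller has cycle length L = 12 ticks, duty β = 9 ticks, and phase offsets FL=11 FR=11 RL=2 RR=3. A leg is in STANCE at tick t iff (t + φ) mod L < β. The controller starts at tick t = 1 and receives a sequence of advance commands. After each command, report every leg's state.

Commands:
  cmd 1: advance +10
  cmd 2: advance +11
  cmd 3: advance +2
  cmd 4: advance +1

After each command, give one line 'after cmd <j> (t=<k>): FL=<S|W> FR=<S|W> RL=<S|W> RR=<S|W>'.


after cmd 1 (t=11): FL=W FR=W RL=S RR=S
after cmd 2 (t=22): FL=W FR=W RL=S RR=S
after cmd 3 (t=24): FL=W FR=W RL=S RR=S
after cmd 4 (t=25): FL=S FR=S RL=S RR=S

start t=1: FL=S FR=S RL=S RR=S
cmd 1: advance +10 → t=11, phase=(10,10,1,2) → FL=W FR=W RL=S RR=S
cmd 2: advance +11 → t=22, phase=(9,9,0,1) → FL=W FR=W RL=S RR=S
cmd 3: advance +2 → t=24, phase=(11,11,2,3) → FL=W FR=W RL=S RR=S
cmd 4: advance +1 → t=25, phase=(0,0,3,4) → FL=S FR=S RL=S RR=S


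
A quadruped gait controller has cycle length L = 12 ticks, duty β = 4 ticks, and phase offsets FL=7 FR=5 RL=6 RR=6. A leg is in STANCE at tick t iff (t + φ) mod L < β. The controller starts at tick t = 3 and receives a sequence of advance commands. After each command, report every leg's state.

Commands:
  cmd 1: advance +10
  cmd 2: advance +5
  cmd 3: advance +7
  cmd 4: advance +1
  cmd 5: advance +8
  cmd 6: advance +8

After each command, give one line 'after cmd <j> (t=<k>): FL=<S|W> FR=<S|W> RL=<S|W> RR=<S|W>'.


start t=3: FL=W FR=W RL=W RR=W
cmd 1: advance +10 → t=13, phase=(8,6,7,7) → FL=W FR=W RL=W RR=W
cmd 2: advance +5 → t=18, phase=(1,11,0,0) → FL=S FR=W RL=S RR=S
cmd 3: advance +7 → t=25, phase=(8,6,7,7) → FL=W FR=W RL=W RR=W
cmd 4: advance +1 → t=26, phase=(9,7,8,8) → FL=W FR=W RL=W RR=W
cmd 5: advance +8 → t=34, phase=(5,3,4,4) → FL=W FR=S RL=W RR=W
cmd 6: advance +8 → t=42, phase=(1,11,0,0) → FL=S FR=W RL=S RR=S

after cmd 1 (t=13): FL=W FR=W RL=W RR=W
after cmd 2 (t=18): FL=S FR=W RL=S RR=S
after cmd 3 (t=25): FL=W FR=W RL=W RR=W
after cmd 4 (t=26): FL=W FR=W RL=W RR=W
after cmd 5 (t=34): FL=W FR=S RL=W RR=W
after cmd 6 (t=42): FL=S FR=W RL=S RR=S


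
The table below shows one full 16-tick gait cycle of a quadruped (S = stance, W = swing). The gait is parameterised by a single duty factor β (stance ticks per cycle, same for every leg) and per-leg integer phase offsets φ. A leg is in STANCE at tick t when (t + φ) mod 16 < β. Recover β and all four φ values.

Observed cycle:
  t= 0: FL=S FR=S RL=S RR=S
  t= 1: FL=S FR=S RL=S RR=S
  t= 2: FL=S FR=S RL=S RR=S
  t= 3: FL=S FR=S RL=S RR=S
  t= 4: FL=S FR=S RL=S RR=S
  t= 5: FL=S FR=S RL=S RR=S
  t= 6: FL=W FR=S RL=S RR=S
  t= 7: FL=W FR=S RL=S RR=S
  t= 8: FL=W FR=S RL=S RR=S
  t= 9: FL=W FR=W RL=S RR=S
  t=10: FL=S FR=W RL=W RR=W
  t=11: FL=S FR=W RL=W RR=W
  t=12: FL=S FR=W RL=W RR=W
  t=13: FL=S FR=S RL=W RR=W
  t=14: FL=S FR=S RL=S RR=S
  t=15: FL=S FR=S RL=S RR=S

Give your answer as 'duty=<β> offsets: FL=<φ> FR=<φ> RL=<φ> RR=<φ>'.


duty β = stance ticks per leg = 12
FL: stance ticks = 12; W→S at t=10 → φ=6
FR: stance ticks = 12; W→S at t=13 → φ=3
RL: stance ticks = 12; W→S at t=14 → φ=2
RR: stance ticks = 12; W→S at t=14 → φ=2

duty=12 offsets: FL=6 FR=3 RL=2 RR=2


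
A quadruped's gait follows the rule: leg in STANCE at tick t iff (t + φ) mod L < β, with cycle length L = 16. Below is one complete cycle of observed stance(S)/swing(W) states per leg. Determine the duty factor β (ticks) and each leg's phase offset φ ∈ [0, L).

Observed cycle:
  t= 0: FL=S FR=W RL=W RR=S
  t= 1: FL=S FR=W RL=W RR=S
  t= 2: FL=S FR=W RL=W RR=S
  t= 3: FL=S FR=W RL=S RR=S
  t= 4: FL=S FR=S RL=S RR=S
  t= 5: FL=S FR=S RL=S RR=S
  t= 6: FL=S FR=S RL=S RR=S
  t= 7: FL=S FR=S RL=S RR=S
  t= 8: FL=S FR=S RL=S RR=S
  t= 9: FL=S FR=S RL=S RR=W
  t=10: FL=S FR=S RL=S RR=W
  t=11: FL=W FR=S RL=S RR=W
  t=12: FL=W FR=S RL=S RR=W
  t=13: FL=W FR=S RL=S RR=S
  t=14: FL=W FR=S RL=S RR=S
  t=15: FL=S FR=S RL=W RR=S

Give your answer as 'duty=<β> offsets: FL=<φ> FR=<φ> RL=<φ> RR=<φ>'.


duty=12 offsets: FL=1 FR=12 RL=13 RR=3

duty β = stance ticks per leg = 12
FL: stance ticks = 12; W→S at t=15 → φ=1
FR: stance ticks = 12; W→S at t=4 → φ=12
RL: stance ticks = 12; W→S at t=3 → φ=13
RR: stance ticks = 12; W→S at t=13 → φ=3


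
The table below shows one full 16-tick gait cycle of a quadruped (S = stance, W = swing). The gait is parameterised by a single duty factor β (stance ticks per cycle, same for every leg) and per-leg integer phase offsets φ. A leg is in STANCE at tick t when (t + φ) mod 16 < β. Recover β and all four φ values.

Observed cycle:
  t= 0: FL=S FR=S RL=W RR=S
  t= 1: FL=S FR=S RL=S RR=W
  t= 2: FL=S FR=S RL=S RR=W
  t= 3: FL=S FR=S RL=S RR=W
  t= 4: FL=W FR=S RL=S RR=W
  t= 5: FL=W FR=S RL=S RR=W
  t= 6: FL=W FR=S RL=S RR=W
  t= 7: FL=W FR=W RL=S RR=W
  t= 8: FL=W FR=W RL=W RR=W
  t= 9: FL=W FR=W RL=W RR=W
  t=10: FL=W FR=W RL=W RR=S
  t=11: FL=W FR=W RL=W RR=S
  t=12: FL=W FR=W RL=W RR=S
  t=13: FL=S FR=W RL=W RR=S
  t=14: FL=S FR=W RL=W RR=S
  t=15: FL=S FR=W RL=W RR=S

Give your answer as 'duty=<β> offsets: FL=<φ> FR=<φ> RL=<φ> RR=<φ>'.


duty β = stance ticks per leg = 7
FL: stance ticks = 7; W→S at t=13 → φ=3
FR: stance ticks = 7; W→S at t=0 → φ=0
RL: stance ticks = 7; W→S at t=1 → φ=15
RR: stance ticks = 7; W→S at t=10 → φ=6

duty=7 offsets: FL=3 FR=0 RL=15 RR=6


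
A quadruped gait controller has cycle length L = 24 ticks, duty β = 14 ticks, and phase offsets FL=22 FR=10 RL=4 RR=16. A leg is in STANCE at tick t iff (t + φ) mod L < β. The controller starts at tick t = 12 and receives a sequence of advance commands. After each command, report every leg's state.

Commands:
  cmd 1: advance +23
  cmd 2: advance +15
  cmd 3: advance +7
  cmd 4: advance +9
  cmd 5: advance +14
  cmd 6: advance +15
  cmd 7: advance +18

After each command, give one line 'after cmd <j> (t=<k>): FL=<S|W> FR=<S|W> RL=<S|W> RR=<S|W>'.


after cmd 1 (t=35): FL=S FR=W RL=W RR=S
after cmd 2 (t=50): FL=S FR=S RL=S RR=W
after cmd 3 (t=57): FL=S FR=W RL=S RR=S
after cmd 4 (t=66): FL=W FR=S RL=W RR=S
after cmd 5 (t=80): FL=S FR=W RL=S RR=S
after cmd 6 (t=95): FL=W FR=S RL=S RR=W
after cmd 7 (t=113): FL=W FR=S RL=W RR=S

start t=12: FL=S FR=W RL=W RR=S
cmd 1: advance +23 → t=35, phase=(9,21,15,3) → FL=S FR=W RL=W RR=S
cmd 2: advance +15 → t=50, phase=(0,12,6,18) → FL=S FR=S RL=S RR=W
cmd 3: advance +7 → t=57, phase=(7,19,13,1) → FL=S FR=W RL=S RR=S
cmd 4: advance +9 → t=66, phase=(16,4,22,10) → FL=W FR=S RL=W RR=S
cmd 5: advance +14 → t=80, phase=(6,18,12,0) → FL=S FR=W RL=S RR=S
cmd 6: advance +15 → t=95, phase=(21,9,3,15) → FL=W FR=S RL=S RR=W
cmd 7: advance +18 → t=113, phase=(15,3,21,9) → FL=W FR=S RL=W RR=S


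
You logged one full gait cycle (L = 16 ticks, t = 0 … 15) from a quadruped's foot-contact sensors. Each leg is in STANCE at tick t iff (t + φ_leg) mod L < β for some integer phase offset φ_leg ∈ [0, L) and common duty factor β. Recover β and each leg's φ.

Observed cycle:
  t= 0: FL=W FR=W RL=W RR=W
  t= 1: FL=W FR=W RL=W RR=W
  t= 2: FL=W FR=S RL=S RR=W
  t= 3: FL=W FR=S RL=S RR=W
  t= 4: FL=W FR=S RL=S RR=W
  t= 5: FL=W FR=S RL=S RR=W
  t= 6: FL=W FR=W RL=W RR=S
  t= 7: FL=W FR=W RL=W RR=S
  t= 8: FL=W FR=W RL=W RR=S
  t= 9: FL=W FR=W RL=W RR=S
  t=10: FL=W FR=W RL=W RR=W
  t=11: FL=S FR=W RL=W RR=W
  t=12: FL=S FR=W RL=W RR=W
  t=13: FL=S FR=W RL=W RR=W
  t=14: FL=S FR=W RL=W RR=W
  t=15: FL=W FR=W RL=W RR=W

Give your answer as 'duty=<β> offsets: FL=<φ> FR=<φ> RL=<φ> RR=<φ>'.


duty=4 offsets: FL=5 FR=14 RL=14 RR=10

duty β = stance ticks per leg = 4
FL: stance ticks = 4; W→S at t=11 → φ=5
FR: stance ticks = 4; W→S at t=2 → φ=14
RL: stance ticks = 4; W→S at t=2 → φ=14
RR: stance ticks = 4; W→S at t=6 → φ=10
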